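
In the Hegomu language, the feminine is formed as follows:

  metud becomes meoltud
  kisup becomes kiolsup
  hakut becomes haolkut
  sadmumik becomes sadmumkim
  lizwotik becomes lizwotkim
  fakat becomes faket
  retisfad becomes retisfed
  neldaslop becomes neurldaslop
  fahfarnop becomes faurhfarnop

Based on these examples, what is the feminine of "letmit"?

"letmit" has last vowel 'i'. The stems whose last vowel is 'i' (sadmumik → sadmumkim, lizwotik → lizwotkim) delete the last vowel and add -im.
The other patterns: stems whose last vowel is 'u' insert -ol- after the first vowel; stems whose last vowel is 'a' change the last vowel to 'e'; stems whose last vowel is 'o' insert -ur- after the first vowel.
So letmit → letmtim.

letmtim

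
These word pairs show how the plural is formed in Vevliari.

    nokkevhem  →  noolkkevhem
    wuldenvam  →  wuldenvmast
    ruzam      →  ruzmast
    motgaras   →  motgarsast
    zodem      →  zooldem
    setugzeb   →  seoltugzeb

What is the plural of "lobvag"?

zodem and wuldenvam both end in -m yet inflect differently (zooldem, wuldenvmast), so the final letter is not what conditions the rule; the last vowel is.
"lobvag" has last vowel 'a'. The stems whose last vowel is 'a' (wuldenvam → wuldenvmast, motgaras → motgarsast, ruzam → ruzmast) delete the last vowel and add -ast.
The other pattern: stems whose last vowel is 'e' insert -ol- after the first vowel.
So lobvag → lobvgast.

lobvgast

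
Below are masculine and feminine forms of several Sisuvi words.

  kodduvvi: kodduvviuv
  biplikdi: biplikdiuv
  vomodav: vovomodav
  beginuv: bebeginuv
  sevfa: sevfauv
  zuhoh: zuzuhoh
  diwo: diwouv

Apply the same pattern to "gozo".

gozouv

zuhoh and diwo both have last vowel 'o' yet inflect differently (zuzuhoh, diwouv), so the last vowel is not what conditions the rule; whether the stem ends in a vowel or a consonant is.
"gozo" ends in a vowel. The stems ending in a vowel (biplikdi → biplikdiuv, diwo → diwouv, sevfa → sevfauv) add -uv.
The other pattern: stems ending in a consonant repeat the first consonant+vowel as a prefix.
So gozo → gozouv.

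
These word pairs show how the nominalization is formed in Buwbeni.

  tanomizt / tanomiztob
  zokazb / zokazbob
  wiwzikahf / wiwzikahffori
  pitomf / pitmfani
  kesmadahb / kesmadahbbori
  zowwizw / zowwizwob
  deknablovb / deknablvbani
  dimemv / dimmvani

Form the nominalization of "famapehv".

famapehvvori

zokazb and kesmadahb both end in -b yet inflect differently (zokazbob, kesmadahbbori), so the final letter is not what conditions the rule; the second-to-last letter is.
"famapehv" has second-to-last letter 'h'. The stems whose second-to-last letter is 'h' (wiwzikahf → wiwzikahffori, kesmadahb → kesmadahbbori) double the final consonant and add -ori.
So famapehv → famapehvvori.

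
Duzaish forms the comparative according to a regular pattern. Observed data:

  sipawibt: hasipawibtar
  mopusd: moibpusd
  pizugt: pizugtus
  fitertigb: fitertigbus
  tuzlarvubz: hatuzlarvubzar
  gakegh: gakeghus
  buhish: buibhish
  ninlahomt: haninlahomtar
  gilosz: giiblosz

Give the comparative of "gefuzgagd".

"gefuzgagd" has second-to-last letter 'g'. The stems whose second-to-last letter is 'g' (fitertigb → fitertigbus, pizugt → pizugtus, gakegh → gakeghus) add -us.
So gefuzgagd → gefuzgagdus.

gefuzgagdus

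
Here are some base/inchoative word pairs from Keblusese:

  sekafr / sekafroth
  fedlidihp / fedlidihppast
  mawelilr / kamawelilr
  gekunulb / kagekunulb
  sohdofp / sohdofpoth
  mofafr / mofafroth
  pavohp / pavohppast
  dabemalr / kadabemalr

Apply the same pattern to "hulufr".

hulufroth

"hulufr" has second-to-last letter 'f'. The stems whose second-to-last letter is 'f' (sohdofp → sohdofpoth, mofafr → mofafroth, sekafr → sekafroth) add -oth.
The other patterns: stems whose second-to-last letter is 'l' add the prefix ka-; stems whose second-to-last letter is 'h' double the final consonant and add -ast.
So hulufr → hulufroth.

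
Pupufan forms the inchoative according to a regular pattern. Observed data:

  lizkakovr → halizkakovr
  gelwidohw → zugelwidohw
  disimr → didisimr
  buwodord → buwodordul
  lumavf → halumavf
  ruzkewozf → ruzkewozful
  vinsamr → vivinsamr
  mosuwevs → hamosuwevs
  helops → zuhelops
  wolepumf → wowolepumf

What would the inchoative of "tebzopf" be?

zutebzopf

"tebzopf" has second-to-last letter 'p'. The one such stem in the data (helops → zuhelops) adds the prefix zu-, so the same rule applies.
So tebzopf → zutebzopf.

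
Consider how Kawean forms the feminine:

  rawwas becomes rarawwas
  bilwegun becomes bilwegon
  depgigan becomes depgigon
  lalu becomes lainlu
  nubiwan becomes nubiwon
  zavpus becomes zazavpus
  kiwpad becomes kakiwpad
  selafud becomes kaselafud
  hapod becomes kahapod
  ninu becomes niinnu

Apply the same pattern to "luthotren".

luthotron

selafud and bilwegun both have last vowel 'u' yet inflect differently (kaselafud, bilwegon), so the last vowel is not what conditions the rule; the final letter is.
"luthotren" ends in -n. The stems ending in -n (bilwegun → bilwegon, nubiwan → nubiwon, depgigan → depgigon) change the last vowel to 'o'.
The other patterns: stems ending in -d add the prefix ka-; stems ending in -u insert -in- after the first vowel; stems ending in -s repeat the first consonant+vowel as a prefix.
So luthotren → luthotron.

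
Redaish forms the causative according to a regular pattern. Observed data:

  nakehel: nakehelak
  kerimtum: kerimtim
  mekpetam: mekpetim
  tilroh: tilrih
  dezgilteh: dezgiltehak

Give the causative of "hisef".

hisefak

dezgilteh and tilroh both end in -h yet inflect differently (dezgiltehak, tilrih), so the final letter is not what conditions the rule; the last vowel is.
"hisef" has last vowel 'e'. The stems whose last vowel is 'e' (nakehel → nakehelak, dezgilteh → dezgiltehak) add -ak.
The other pattern: stems whose last vowel is 'a', 'o' or 'u' change the last vowel to 'i'.
So hisef → hisefak.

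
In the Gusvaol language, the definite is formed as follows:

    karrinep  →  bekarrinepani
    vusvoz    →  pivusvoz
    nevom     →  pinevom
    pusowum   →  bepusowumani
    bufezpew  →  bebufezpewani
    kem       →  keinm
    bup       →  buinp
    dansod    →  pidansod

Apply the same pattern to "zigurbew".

bezigurbewani

"zigurbew" has 3 vowels. The stems with 3 vowels (pusowum → bepusowumani, karrinep → bekarrinepani, bufezpew → bebufezpewani) add be- … -ani around the stem.
So zigurbew → bezigurbewani.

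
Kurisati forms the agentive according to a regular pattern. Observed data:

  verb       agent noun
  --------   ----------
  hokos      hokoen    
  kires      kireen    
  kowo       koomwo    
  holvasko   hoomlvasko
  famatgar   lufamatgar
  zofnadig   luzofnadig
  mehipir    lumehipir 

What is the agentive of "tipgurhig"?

lutipgurhig

"tipgurhig" ends in -g. The one such stem in the data (zofnadig → luzofnadig) adds the prefix lu-, so the same rule applies.
So tipgurhig → lutipgurhig.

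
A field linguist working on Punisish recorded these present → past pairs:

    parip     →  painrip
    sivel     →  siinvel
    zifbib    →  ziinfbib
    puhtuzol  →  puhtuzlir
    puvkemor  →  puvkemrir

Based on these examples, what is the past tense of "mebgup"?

meinbgup

sivel and puhtuzol both end in -l yet inflect differently (siinvel, puhtuzlir), so the final letter is not what conditions the rule; the number of vowels is.
"mebgup" has 2 vowels. The stems with 2 vowels (parip → painrip, sivel → siinvel, zifbib → ziinfbib) insert -in- after the first vowel.
The other pattern: stems with 3 vowels delete the last vowel and add -ir.
So mebgup → meinbgup.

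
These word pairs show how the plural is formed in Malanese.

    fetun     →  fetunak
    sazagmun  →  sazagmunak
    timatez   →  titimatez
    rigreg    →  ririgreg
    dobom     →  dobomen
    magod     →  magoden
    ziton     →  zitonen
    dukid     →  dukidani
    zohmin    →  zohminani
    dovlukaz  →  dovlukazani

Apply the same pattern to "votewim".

fetun and ziton both end in -n yet inflect differently (fetunak, zitonen), so the final letter is not what conditions the rule; the last vowel is.
"votewim" has last vowel 'i'. The stems whose last vowel is 'i' (dukid → dukidani, zohmin → zohminani) add -ani.
The other patterns: stems whose last vowel is 'u' add -ak; stems whose last vowel is 'e' repeat the first consonant+vowel as a prefix; stems whose last vowel is 'o' add -en.
So votewim → votewimani.

votewimani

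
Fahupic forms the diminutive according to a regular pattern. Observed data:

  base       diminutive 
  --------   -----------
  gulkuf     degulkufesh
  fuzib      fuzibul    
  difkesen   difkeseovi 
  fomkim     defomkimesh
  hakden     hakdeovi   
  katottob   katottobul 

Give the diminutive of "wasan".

wasaovi

fuzib and fomkim both have last vowel 'i' yet inflect differently (fuzibul, defomkimesh), so the last vowel is not what conditions the rule; the final letter is.
"wasan" ends in -n. The stems ending in -n (hakden → hakdeovi, difkesen → difkeseovi) drop the final letter and add -ovi.
The other patterns: stems ending in -b add -ul; stems ending in -f or -m add de- … -esh around the stem.
So wasan → wasaovi.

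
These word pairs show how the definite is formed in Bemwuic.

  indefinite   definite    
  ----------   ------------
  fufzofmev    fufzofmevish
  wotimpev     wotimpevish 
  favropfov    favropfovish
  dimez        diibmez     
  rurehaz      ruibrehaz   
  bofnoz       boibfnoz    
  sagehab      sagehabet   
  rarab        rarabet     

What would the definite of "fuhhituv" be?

fuhhituvish

fufzofmev and dimez both have last vowel 'e' yet inflect differently (fufzofmevish, diibmez), so the last vowel is not what conditions the rule; the final letter is.
"fuhhituv" ends in -v. The stems ending in -v (fufzofmev → fufzofmevish, wotimpev → wotimpevish, favropfov → favropfovish) add -ish.
The other patterns: stems ending in -z insert -ib- after the first vowel; stems ending in -b add -et.
So fuhhituv → fuhhituvish.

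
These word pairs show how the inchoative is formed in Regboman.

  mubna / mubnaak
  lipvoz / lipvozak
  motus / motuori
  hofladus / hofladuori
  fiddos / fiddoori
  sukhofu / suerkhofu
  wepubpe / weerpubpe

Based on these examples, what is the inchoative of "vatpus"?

vatpuori

lipvoz and fiddos both have last vowel 'o' yet inflect differently (lipvozak, fiddoori), so the last vowel is not what conditions the rule; the final letter is.
"vatpus" ends in -s. The stems ending in -s (motus → motuori, hofladus → hofladuori, fiddos → fiddoori) drop the final letter and add -ori.
The other patterns: stems ending in -a or -z add -ak; stems ending in -e or -u insert -er- after the first vowel.
So vatpus → vatpuori.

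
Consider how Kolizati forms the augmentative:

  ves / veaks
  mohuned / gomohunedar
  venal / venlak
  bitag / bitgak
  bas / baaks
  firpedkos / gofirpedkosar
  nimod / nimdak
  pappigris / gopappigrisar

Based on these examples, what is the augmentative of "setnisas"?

nimod and mohuned both end in -d yet inflect differently (nimdak, gomohunedar), so the final letter is not what conditions the rule; the number of vowels is.
"setnisas" has 3 vowels. The stems with 3 vowels (mohuned → gomohunedar, firpedkos → gofirpedkosar, pappigris → gopappigrisar) add go- … -ar around the stem.
So setnisas → gosetnisasar.

gosetnisasar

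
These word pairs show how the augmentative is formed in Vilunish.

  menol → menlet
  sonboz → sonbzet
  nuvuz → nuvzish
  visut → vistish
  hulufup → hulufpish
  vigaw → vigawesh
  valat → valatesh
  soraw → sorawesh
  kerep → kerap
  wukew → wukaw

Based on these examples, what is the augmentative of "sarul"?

sonboz and nuvuz both end in -z yet inflect differently (sonbzet, nuvzish), so the final letter is not what conditions the rule; the last vowel is.
"sarul" has last vowel 'u'. The stems whose last vowel is 'u' (nuvuz → nuvzish, visut → vistish, hulufup → hulufpish) delete the last vowel and add -ish.
The other patterns: stems whose last vowel is 'o' delete the last vowel and add -et; stems whose last vowel is 'a' add -esh; stems whose last vowel is 'e' change the last vowel to 'a'.
So sarul → sarlish.

sarlish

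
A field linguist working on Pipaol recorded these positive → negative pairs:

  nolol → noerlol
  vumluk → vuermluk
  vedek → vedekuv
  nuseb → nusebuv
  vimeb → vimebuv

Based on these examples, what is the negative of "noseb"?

vedek and vumluk both end in -k yet inflect differently (vedekuv, vuermluk), so the final letter is not what conditions the rule; the last vowel is.
"noseb" has last vowel 'e'. The stems whose last vowel is 'e' (vimeb → vimebuv, vedek → vedekuv, nuseb → nusebuv) add -uv.
So noseb → nosebuv.

nosebuv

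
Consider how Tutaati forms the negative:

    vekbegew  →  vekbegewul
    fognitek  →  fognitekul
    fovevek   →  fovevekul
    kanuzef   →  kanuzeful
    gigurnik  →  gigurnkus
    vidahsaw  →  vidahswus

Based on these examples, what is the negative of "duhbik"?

"duhbik" has last vowel 'i'. The one such stem in the data (gigurnik → gigurnkus) deletes the last vowel and adds -us (as does vidahsaw), so the same rule applies.
So duhbik → duhbkus.

duhbkus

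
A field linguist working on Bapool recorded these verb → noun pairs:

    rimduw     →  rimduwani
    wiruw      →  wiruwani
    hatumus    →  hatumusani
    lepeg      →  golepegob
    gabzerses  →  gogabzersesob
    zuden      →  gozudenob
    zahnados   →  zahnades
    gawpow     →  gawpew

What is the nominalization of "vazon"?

vazen

"vazon" has last vowel 'o'. The stems whose last vowel is 'o' (zahnados → zahnades, gawpow → gawpew) change the last vowel to 'e'.
So vazon → vazen.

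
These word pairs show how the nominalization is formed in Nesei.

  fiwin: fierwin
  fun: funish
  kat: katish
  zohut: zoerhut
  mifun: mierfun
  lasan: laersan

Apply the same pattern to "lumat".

luermat

zohut and kat both end in -t yet inflect differently (zoerhut, katish), so the final letter is not what conditions the rule; the number of vowels is.
"lumat" has 2 vowels. The stems with 2 vowels (fiwin → fierwin, lasan → laersan, zohut → zoerhut) insert -er- after the first vowel.
So lumat → luermat.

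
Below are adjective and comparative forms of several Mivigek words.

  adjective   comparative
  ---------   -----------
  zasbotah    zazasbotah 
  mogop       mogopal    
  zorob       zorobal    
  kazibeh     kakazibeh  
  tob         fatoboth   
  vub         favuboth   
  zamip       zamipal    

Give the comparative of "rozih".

tob and zorob both end in -b yet inflect differently (fatoboth, zorobal), so the final letter is not what conditions the rule; the number of vowels is.
"rozih" has 2 vowels. The stems with 2 vowels (zorob → zorobal, mogop → mogopal, zamip → zamipal) add -al.
So rozih → rozihal.

rozihal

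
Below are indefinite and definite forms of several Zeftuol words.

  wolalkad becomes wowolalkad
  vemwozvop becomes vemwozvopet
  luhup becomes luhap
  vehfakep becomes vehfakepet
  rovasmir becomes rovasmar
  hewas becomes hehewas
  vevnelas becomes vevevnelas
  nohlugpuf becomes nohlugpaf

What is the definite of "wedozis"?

wedozas

luhup and vemwozvop both end in -p yet inflect differently (luhap, vemwozvopet), so the final letter is not what conditions the rule; the last vowel is.
"wedozis" has last vowel 'i'. The one such stem in the data (rovasmir → rovasmar) changes the last vowel to 'a' (as do luhup, nohlugpuf), so the same rule applies.
So wedozis → wedozas.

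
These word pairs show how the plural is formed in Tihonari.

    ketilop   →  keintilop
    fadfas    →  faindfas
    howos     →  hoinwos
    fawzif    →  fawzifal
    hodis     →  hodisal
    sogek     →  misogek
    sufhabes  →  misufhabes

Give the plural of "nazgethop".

fadfas and hodis both end in -s yet inflect differently (faindfas, hodisal), so the final letter is not what conditions the rule; the last vowel is.
"nazgethop" has last vowel 'o'. The stems whose last vowel is 'o' (ketilop → keintilop, howos → hoinwos) insert -in- after the first vowel.
The other patterns: stems whose last vowel is 'i' add -al; stems whose last vowel is 'e' add the prefix mi-.
So nazgethop → nainzgethop.

nainzgethop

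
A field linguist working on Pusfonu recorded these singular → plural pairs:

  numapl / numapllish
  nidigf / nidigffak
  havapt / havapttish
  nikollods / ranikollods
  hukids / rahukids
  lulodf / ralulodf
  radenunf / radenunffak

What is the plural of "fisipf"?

lulodf and radenunf both end in -f yet inflect differently (ralulodf, radenunffak), so the final letter is not what conditions the rule; the second-to-last letter is.
"fisipf" has second-to-last letter 'p'. The stems whose second-to-last letter is 'p' (havapt → havapttish, numapl → numapllish) double the final consonant and add -ish.
So fisipf → fisipffish.

fisipffish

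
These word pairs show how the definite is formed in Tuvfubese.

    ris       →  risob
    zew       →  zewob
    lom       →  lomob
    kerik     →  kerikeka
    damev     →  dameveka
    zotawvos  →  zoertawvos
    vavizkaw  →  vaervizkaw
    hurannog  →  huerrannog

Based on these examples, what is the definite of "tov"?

ris and zotawvos both end in -s yet inflect differently (risob, zoertawvos), so the final letter is not what conditions the rule; the number of vowels is.
"tov" has 1 vowel. The stems with 1 vowel (ris → risob, zew → zewob, lom → lomob) add -ob.
The other patterns: stems with 2 vowels add -eka; stems with 3 vowels insert -er- after the first vowel.
So tov → tovob.

tovob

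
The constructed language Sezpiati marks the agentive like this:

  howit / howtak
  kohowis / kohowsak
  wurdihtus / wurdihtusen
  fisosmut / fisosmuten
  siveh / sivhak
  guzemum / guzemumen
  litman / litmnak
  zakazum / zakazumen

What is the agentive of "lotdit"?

fisosmut and howit both end in -t yet inflect differently (fisosmuten, howtak), so the final letter is not what conditions the rule; the last vowel is.
"lotdit" has last vowel 'i'. The stems whose last vowel is 'i' (howit → howtak, kohowis → kohowsak) delete the last vowel and add -ak.
So lotdit → lotdtak.

lotdtak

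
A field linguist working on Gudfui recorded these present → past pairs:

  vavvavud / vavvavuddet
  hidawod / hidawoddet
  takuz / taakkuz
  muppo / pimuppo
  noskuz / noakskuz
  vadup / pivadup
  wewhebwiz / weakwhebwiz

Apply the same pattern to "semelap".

pisemelap

noskuz and vavvavud both have last vowel 'u' yet inflect differently (noakskuz, vavvavuddet), so the last vowel is not what conditions the rule; the final letter is.
"semelap" ends in -p. The one such stem in the data (vadup → pivadup) adds the prefix pi-, so the same rule applies.
So semelap → pisemelap.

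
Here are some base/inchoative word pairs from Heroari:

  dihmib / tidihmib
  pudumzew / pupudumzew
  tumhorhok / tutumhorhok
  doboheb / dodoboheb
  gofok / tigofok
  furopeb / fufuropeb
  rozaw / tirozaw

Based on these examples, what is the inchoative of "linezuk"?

dihmib and doboheb both end in -b yet inflect differently (tidihmib, dodoboheb), so the final letter is not what conditions the rule; the number of vowels is.
"linezuk" has 3 vowels. The stems with 3 vowels (doboheb → dodoboheb, furopeb → fufuropeb, tumhorhok → tutumhorhok) repeat the first consonant+vowel as a prefix.
So linezuk → lilinezuk.

lilinezuk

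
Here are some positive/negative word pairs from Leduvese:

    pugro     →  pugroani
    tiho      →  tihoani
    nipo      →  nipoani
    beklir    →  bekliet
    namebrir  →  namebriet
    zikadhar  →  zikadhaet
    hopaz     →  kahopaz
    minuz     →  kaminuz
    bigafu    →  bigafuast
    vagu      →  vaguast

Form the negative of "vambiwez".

kavambiwez

zikadhar and hopaz both have last vowel 'a' yet inflect differently (zikadhaet, kahopaz), so the last vowel is not what conditions the rule; the final letter is.
"vambiwez" ends in -z. The stems ending in -z (hopaz → kahopaz, minuz → kaminuz) add the prefix ka-.
The other patterns: stems ending in -o add -ani; stems ending in -r drop the final letter and add -et; stems ending in -u add -ast.
So vambiwez → kavambiwez.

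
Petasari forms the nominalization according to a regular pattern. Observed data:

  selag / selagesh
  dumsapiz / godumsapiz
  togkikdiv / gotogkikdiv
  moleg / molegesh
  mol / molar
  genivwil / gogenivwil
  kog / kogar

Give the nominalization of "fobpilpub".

kog and selag both end in -g yet inflect differently (kogar, selagesh), so the final letter is not what conditions the rule; the number of vowels is.
"fobpilpub" has 3 vowels. The stems with 3 vowels (togkikdiv → gotogkikdiv, genivwil → gogenivwil, dumsapiz → godumsapiz) add the prefix go-.
The other patterns: stems with 1 vowel add -ar; stems with 2 vowels add -esh.
So fobpilpub → gofobpilpub.

gofobpilpub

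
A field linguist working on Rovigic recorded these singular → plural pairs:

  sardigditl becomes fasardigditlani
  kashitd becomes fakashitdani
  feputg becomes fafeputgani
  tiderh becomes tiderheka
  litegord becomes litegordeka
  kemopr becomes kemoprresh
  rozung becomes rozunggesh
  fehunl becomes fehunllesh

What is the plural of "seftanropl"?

seftanropllesh

kashitd and litegord both end in -d yet inflect differently (fakashitdani, litegordeka), so the final letter is not what conditions the rule; the second-to-last letter is.
"seftanropl" has second-to-last letter 'p'. The one such stem in the data (kemopr → kemoprresh) doubles the final consonant and adds -esh (as do rozung, fehunl), so the same rule applies.
The other patterns: stems whose second-to-last letter is 't' add fa- … -ani around the stem; stems whose second-to-last letter is 'r' add -eka.
So seftanropl → seftanropllesh.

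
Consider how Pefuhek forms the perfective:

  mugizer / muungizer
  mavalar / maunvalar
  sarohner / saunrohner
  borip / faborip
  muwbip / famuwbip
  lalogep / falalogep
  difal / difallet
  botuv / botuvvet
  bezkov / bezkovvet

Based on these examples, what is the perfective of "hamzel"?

mugizer and lalogep both have last vowel 'e' yet inflect differently (muungizer, falalogep), so the last vowel is not what conditions the rule; the final letter is.
"hamzel" ends in -l. The one such stem in the data (difal → difallet) doubles the final consonant and adds -et (as do botuv, bezkov), so the same rule applies.
So hamzel → hamzellet.

hamzellet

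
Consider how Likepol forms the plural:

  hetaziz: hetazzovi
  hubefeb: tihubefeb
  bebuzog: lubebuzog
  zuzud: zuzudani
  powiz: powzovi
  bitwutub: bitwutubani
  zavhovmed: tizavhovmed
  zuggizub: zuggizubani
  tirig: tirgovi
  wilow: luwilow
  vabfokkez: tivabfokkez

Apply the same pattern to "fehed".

tifehed

bitwutub and hubefeb both end in -b yet inflect differently (bitwutubani, tihubefeb), so the final letter is not what conditions the rule; the last vowel is.
"fehed" has last vowel 'e'. The stems whose last vowel is 'e' (hubefeb → tihubefeb, zavhovmed → tizavhovmed, vabfokkez → tivabfokkez) add the prefix ti-.
So fehed → tifehed.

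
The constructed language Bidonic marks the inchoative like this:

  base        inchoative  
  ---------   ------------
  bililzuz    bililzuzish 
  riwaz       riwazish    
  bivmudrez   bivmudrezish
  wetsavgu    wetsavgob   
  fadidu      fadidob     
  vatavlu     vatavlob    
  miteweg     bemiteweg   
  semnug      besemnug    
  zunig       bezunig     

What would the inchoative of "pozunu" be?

pozunob

"pozunu" ends in -u. The stems ending in -u (wetsavgu → wetsavgob, fadidu → fadidob, vatavlu → vatavlob) drop the final letter and add -ob.
So pozunu → pozunob.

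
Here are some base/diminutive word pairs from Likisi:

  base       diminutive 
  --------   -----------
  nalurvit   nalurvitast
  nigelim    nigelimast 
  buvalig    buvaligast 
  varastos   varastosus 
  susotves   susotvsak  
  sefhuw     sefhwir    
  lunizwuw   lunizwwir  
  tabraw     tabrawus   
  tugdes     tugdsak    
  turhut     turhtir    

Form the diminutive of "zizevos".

"zizevos" has last vowel 'o'. The one such stem in the data (varastos → varastosus) adds -us, so the same rule applies.
So zizevos → zizevosus.

zizevosus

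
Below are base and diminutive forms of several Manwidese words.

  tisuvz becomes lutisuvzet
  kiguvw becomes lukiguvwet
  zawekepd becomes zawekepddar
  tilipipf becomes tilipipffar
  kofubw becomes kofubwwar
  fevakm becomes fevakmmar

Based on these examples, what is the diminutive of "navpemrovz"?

"navpemrovz" has second-to-last letter 'v'. The stems whose second-to-last letter is 'v' (tisuvz → lutisuvzet, kiguvw → lukiguvwet) add lu- … -et around the stem.
The other pattern: stems whose second-to-last letter is 'b', 'k' or 'p' double the final consonant and add -ar.
So navpemrovz → lunavpemrovzet.

lunavpemrovzet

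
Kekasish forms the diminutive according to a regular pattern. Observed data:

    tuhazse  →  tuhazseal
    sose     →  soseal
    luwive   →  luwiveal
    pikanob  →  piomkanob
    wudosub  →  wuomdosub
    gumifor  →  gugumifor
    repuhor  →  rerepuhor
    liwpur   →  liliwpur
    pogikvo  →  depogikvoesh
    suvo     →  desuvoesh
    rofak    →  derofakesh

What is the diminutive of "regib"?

reomgib

"regib" ends in -b. The stems ending in -b (pikanob → piomkanob, wudosub → wuomdosub) insert -om- after the first vowel.
The other patterns: stems ending in -e add -al; stems ending in -r repeat the first consonant+vowel as a prefix; stems ending in -k or -o add de- … -esh around the stem.
So regib → reomgib.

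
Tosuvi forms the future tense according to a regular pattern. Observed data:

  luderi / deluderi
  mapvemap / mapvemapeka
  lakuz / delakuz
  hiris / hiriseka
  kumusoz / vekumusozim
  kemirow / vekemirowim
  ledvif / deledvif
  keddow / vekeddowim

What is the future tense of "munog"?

"munog" begins with m-. The one such stem in the data (mapvemap → mapvemapeka) adds -eka, so the same rule applies.
The other patterns: stems beginning with k- add ve- … -im around the stem; stems beginning with l- add the prefix de-.
So munog → munogeka.

munogeka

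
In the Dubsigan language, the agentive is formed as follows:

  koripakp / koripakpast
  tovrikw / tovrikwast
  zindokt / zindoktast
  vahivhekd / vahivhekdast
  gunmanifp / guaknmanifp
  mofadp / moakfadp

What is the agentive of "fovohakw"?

fovohakwast

koripakp and gunmanifp both end in -p yet inflect differently (koripakpast, guaknmanifp), so the final letter is not what conditions the rule; the second-to-last letter is.
"fovohakw" has second-to-last letter 'k'. The stems whose second-to-last letter is 'k' (koripakp → koripakpast, tovrikw → tovrikwast, zindokt → zindoktast) add -ast.
The other pattern: stems whose second-to-last letter is 'd' or 'f' insert -ak- after the first vowel.
So fovohakw → fovohakwast.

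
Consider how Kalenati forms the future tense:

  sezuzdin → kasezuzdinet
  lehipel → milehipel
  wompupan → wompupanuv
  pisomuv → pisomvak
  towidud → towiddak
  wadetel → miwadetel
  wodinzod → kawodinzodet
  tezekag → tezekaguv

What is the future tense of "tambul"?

towidud and wodinzod both end in -d yet inflect differently (towiddak, kawodinzodet), so the final letter is not what conditions the rule; the last vowel is.
"tambul" has last vowel 'u'. The stems whose last vowel is 'u' (towidud → towiddak, pisomuv → pisomvak) delete the last vowel and add -ak.
So tambul → tamblak.

tamblak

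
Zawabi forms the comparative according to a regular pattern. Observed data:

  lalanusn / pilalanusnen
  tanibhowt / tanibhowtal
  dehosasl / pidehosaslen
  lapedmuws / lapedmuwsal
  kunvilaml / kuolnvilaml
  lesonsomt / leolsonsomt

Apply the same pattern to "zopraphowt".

zopraphowtal

tanibhowt and lesonsomt both end in -t yet inflect differently (tanibhowtal, leolsonsomt), so the final letter is not what conditions the rule; the second-to-last letter is.
"zopraphowt" has second-to-last letter 'w'. The stems whose second-to-last letter is 'w' (tanibhowt → tanibhowtal, lapedmuws → lapedmuwsal) add -al.
So zopraphowt → zopraphowtal.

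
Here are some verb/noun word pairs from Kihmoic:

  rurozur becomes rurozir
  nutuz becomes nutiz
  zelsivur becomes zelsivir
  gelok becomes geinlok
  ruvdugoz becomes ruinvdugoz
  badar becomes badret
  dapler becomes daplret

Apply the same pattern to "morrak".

morrket

nutuz and ruvdugoz both end in -z yet inflect differently (nutiz, ruinvdugoz), so the final letter is not what conditions the rule; the last vowel is.
"morrak" has last vowel 'a'. The one such stem in the data (badar → badret) deletes the last vowel and adds -et (as does dapler), so the same rule applies.
So morrak → morrket.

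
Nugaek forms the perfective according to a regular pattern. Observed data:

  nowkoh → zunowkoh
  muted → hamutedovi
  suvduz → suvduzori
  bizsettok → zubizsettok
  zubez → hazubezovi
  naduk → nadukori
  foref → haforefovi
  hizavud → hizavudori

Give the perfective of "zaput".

zaputori

suvduz and zubez both end in -z yet inflect differently (suvduzori, hazubezovi), so the final letter is not what conditions the rule; the last vowel is.
"zaput" has last vowel 'u'. The stems whose last vowel is 'u' (suvduz → suvduzori, naduk → nadukori, hizavud → hizavudori) add -ori.
So zaput → zaputori.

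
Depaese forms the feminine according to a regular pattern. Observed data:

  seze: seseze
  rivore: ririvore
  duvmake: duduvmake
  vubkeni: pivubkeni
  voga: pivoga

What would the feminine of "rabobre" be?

"rabobre" ends in -e. The stems ending in -e (seze → seseze, rivore → ririvore, duvmake → duduvmake) repeat the first consonant+vowel as a prefix.
The other pattern: stems ending in -a or -i add the prefix pi-.
So rabobre → rarabobre.

rarabobre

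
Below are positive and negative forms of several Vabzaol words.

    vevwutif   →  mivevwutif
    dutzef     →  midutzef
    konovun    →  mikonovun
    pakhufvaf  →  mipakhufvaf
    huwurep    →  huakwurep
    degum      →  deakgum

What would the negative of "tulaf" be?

mitulaf

dutzef and huwurep both have last vowel 'e' yet inflect differently (midutzef, huakwurep), so the last vowel is not what conditions the rule; the final letter is.
"tulaf" ends in -f. The stems ending in -f (vevwutif → mivevwutif, dutzef → midutzef, pakhufvaf → mipakhufvaf) add the prefix mi-.
The other pattern: stems ending in -m or -p insert -ak- after the first vowel.
So tulaf → mitulaf.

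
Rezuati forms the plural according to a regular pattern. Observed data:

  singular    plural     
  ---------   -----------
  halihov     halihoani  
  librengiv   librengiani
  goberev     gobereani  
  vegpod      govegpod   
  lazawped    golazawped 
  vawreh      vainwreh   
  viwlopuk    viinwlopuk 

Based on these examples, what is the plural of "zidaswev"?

zidasweani

"zidaswev" ends in -v. The stems ending in -v (halihov → halihoani, librengiv → librengiani, goberev → gobereani) drop the final letter and add -ani.
So zidaswev → zidasweani.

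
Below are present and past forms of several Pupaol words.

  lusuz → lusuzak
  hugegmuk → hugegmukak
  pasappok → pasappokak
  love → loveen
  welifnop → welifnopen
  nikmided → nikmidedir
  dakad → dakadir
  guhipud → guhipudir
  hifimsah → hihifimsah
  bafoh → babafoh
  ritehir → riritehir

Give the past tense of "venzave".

pasappok and welifnop both have last vowel 'o' yet inflect differently (pasappokak, welifnopen), so the last vowel is not what conditions the rule; the final letter is.
"venzave" ends in -e. The one such stem in the data (love → loveen) adds -en, so the same rule applies.
The other patterns: stems ending in -k or -z add -ak; stems ending in -d add -ir; stems ending in -h or -r repeat the first consonant+vowel as a prefix.
So venzave → venzaveen.

venzaveen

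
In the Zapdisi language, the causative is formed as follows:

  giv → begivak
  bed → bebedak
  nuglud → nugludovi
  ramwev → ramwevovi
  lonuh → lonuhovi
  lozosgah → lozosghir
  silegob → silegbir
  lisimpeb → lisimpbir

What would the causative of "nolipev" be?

nolipvir

giv and ramwev both end in -v yet inflect differently (begivak, ramwevovi), so the final letter is not what conditions the rule; the number of vowels is.
"nolipev" has 3 vowels. The stems with 3 vowels (silegob → silegbir, lisimpeb → lisimpbir, lozosgah → lozosghir) delete the last vowel and add -ir.
So nolipev → nolipvir.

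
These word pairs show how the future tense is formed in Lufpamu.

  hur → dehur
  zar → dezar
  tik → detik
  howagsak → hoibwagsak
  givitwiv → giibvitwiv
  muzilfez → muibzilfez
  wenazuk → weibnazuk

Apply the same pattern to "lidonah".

tik and howagsak both end in -k yet inflect differently (detik, hoibwagsak), so the final letter is not what conditions the rule; the number of vowels is.
"lidonah" has 3 vowels. The stems with 3 vowels (howagsak → hoibwagsak, muzilfez → muibzilfez, givitwiv → giibvitwiv) insert -ib- after the first vowel.
The other pattern: stems with 1 vowel add the prefix de-.
So lidonah → liibdonah.

liibdonah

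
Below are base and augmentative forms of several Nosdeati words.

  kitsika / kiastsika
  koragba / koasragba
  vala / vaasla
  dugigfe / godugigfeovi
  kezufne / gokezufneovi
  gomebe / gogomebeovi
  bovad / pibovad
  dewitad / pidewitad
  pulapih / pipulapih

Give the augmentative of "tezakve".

gotezakveovi

kitsika and bovad both have last vowel 'a' yet inflect differently (kiastsika, pibovad), so the last vowel is not what conditions the rule; the final letter is.
"tezakve" ends in -e. The stems ending in -e (dugigfe → godugigfeovi, kezufne → gokezufneovi, gomebe → gogomebeovi) add go- … -ovi around the stem.
The other patterns: stems ending in -a insert -as- after the first vowel; stems ending in -d or -h add the prefix pi-.
So tezakve → gotezakveovi.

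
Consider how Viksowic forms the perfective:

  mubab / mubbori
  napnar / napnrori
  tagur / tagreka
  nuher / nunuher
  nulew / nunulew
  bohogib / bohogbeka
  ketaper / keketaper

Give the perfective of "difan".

difnori

nuher and napnar both end in -r yet inflect differently (nunuher, napnrori), so the final letter is not what conditions the rule; the last vowel is.
"difan" has last vowel 'a'. The stems whose last vowel is 'a' (mubab → mubbori, napnar → napnrori) delete the last vowel and add -ori.
So difan → difnori.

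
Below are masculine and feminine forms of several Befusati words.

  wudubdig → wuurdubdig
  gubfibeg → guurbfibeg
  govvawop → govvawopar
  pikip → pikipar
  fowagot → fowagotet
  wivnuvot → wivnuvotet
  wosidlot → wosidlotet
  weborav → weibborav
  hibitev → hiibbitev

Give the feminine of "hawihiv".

haibwihiv

"hawihiv" ends in -v. The stems ending in -v (weborav → weibborav, hibitev → hiibbitev) insert -ib- after the first vowel.
The other patterns: stems ending in -g insert -ur- after the first vowel; stems ending in -p add -ar; stems ending in -t add -et.
So hawihiv → haibwihiv.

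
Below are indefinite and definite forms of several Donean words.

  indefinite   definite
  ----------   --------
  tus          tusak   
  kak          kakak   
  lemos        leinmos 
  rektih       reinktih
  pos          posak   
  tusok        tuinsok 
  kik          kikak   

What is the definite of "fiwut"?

"fiwut" has 2 vowels. The stems with 2 vowels (rektih → reinktih, lemos → leinmos, tusok → tuinsok) insert -in- after the first vowel.
So fiwut → fiinwut.

fiinwut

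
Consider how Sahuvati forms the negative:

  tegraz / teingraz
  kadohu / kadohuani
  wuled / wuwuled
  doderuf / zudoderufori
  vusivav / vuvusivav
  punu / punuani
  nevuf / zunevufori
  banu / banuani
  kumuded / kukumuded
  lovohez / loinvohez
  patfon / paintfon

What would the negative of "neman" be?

neinman

nevuf and punu both have last vowel 'u' yet inflect differently (zunevufori, punuani), so the last vowel is not what conditions the rule; the final letter is.
"neman" ends in -n. The one such stem in the data (patfon → paintfon) inserts -in- after the first vowel (as do lovohez, tegraz), so the same rule applies.
The other patterns: stems ending in -f add zu- … -ori around the stem; stems ending in -u add -ani; stems ending in -d or -v repeat the first consonant+vowel as a prefix.
So neman → neinman.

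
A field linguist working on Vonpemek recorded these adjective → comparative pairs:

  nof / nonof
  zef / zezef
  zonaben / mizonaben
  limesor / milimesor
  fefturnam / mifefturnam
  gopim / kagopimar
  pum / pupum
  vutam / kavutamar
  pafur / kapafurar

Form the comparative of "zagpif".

kazagpifar

"zagpif" has 2 vowels. The stems with 2 vowels (vutam → kavutamar, pafur → kapafurar, gopim → kagopimar) add ka- … -ar around the stem.
The other patterns: stems with 1 vowel repeat the first consonant+vowel as a prefix; stems with 3 vowels add the prefix mi-.
So zagpif → kazagpifar.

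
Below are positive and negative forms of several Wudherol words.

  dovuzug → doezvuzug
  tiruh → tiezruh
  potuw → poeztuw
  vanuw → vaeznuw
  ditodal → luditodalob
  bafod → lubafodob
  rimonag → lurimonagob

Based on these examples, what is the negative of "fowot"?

lufowotob

dovuzug and rimonag both end in -g yet inflect differently (doezvuzug, lurimonagob), so the final letter is not what conditions the rule; the last vowel is.
"fowot" has last vowel 'o'. The one such stem in the data (bafod → lubafodob) adds lu- … -ob around the stem, so the same rule applies.
The other pattern: stems whose last vowel is 'u' insert -ez- after the first vowel.
So fowot → lufowotob.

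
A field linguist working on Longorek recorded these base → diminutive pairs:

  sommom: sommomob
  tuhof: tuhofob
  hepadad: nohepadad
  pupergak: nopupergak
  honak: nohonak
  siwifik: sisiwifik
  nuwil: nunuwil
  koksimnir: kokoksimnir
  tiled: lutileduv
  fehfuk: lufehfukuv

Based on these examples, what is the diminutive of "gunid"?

gugunid

"gunid" has last vowel 'i'. The stems whose last vowel is 'i' (siwifik → sisiwifik, nuwil → nunuwil, koksimnir → kokoksimnir) repeat the first consonant+vowel as a prefix.
The other patterns: stems whose last vowel is 'o' add -ob; stems whose last vowel is 'a' add the prefix no-; stems whose last vowel is 'e' or 'u' add lu- … -uv around the stem.
So gunid → gugunid.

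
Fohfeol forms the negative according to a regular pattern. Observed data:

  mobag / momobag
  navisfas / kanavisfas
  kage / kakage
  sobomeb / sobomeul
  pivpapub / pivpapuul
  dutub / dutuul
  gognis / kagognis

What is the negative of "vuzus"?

navisfas and mobag both have last vowel 'a' yet inflect differently (kanavisfas, momobag), so the last vowel is not what conditions the rule; the final letter is.
"vuzus" ends in -s. The stems ending in -s (gognis → kagognis, navisfas → kanavisfas) add the prefix ka-.
The other patterns: stems ending in -b drop the final letter and add -ul; stems ending in -e or -g repeat the first consonant+vowel as a prefix.
So vuzus → kavuzus.

kavuzus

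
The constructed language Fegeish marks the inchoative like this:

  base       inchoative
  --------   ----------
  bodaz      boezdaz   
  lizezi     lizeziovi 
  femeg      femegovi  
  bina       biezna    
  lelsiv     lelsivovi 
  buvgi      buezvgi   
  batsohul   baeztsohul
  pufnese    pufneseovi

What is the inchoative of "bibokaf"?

biezbokaf

"bibokaf" begins with b-. The stems beginning with b- (buvgi → buezvgi, batsohul → baeztsohul, bina → biezna) insert -ez- after the first vowel.
The other pattern: stems beginning with f-, l- or p- add -ovi.
So bibokaf → biezbokaf.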